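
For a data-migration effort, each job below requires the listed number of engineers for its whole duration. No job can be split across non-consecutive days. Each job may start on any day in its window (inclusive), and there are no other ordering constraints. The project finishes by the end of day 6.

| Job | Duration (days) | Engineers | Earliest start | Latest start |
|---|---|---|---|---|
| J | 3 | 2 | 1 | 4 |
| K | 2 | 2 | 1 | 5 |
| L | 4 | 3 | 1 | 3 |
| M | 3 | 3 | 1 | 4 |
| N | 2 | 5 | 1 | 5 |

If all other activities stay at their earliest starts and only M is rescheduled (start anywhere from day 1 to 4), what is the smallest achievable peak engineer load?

12

M@1: d1:15  d2:15  d3:8  d4:3  d5:0  d6:0 → peak 15
M@2: d1:12  d2:15  d3:8  d4:6  d5:0  d6:0 → peak 15
M@3: d1:12  d2:12  d3:8  d4:6  d5:3  d6:0 → peak 12
M@4: d1:12  d2:12  d3:5  d4:6  d5:3  d6:3 → peak 12
Best is M@3, peak 12.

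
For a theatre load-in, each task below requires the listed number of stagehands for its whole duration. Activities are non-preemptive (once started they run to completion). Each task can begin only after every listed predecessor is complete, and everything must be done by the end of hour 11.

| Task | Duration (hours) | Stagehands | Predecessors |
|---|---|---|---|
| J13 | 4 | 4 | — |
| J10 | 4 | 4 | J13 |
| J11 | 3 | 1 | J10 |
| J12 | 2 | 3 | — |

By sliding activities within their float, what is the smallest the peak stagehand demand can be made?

4

Early-start (J13@1, J10@5, J11@9, J12@1) gives peak 7: h1:7  h2:7  h3:4  h4:4  h5:4  h6:4  h7:4  h8:4  h9:1  h10:1  h11:1.
Shift J12→9.
Schedule J13@1, J10@5, J11@9, J12@9: h1:4  h2:4  h3:4  h4:4  h5:4  h6:4  h7:4  h8:4  h9:4  h10:4  h11:1 — peak 4.
Total stagehand-hours = 41 over 11 hours ⇒ peak ≥ ⌈41/11⌉ = 4, so 4 is optimal.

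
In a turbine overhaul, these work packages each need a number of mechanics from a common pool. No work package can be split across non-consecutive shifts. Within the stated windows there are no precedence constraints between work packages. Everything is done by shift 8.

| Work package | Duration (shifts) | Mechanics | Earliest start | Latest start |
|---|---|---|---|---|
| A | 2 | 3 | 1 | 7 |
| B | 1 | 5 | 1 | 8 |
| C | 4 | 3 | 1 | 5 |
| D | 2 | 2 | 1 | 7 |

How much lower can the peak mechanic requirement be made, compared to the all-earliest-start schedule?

8

Early-start peak: s1:13  s2:8  s3:3  s4:3  s5:0  s6:0  s7:0  s8:0 ⇒ 13.
Leveled (A@1, B@3, C@4, D@1): s1:5  s2:5  s3:5  s4:3  s5:3  s6:3  s7:3  s8:0 ⇒ 5.
Reduction 13 − 5 = 8.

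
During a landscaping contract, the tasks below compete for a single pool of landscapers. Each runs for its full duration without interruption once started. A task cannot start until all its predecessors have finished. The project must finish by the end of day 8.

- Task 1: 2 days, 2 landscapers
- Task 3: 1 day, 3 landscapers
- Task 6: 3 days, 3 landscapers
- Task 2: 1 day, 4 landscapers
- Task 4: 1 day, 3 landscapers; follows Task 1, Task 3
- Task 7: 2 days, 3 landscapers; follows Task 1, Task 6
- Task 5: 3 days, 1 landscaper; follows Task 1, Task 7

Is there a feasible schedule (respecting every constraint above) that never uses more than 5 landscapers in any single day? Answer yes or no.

yes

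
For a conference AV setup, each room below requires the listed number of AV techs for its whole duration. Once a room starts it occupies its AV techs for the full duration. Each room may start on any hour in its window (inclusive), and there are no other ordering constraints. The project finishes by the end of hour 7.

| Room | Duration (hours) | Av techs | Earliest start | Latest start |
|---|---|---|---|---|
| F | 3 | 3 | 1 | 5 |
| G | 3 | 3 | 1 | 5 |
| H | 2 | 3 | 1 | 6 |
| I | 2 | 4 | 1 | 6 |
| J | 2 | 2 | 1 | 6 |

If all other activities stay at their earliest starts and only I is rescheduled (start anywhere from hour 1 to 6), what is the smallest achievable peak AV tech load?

11

I@1: h1:15  h2:15  h3:6  h4:0  h5:0  h6:0  h7:0 → peak 15
I@2: h1:11  h2:15  h3:10  h4:0  h5:0  h6:0  h7:0 → peak 15
I@3: h1:11  h2:11  h3:10  h4:4  h5:0  h6:0  h7:0 → peak 11
I@4: h1:11  h2:11  h3:6  h4:4  h5:4  h6:0  h7:0 → peak 11
I@5: h1:11  h2:11  h3:6  h4:0  h5:4  h6:4  h7:0 → peak 11
I@6: h1:11  h2:11  h3:6  h4:0  h5:0  h6:4  h7:4 → peak 11
Best is I@3, peak 11.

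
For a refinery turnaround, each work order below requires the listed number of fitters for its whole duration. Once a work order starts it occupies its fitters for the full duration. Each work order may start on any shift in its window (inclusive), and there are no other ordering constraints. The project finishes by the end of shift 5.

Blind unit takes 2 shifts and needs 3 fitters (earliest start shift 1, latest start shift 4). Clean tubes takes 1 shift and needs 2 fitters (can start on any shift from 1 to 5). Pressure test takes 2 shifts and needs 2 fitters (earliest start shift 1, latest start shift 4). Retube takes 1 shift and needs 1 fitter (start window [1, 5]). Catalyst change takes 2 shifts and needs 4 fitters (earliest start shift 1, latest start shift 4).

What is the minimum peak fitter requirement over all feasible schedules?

5

Early-start (Blind unit@1, Clean tubes@1, Pressure test@1, Retube@1, Catalyst change@1) gives peak 12: s1:12  s2:9  s3:0  s4:0  s5:0.
Shift Pressure test→2, Retube→3, Catalyst change→4.
Schedule Blind unit@1, Clean tubes@1, Pressure test@2, Retube@3, Catalyst change@4: s1:5  s2:5  s3:3  s4:4  s5:4 — peak 5.
Total fitter-shifts = 21 over 5 shifts ⇒ peak ≥ ⌈21/5⌉ = 5, so 5 is optimal.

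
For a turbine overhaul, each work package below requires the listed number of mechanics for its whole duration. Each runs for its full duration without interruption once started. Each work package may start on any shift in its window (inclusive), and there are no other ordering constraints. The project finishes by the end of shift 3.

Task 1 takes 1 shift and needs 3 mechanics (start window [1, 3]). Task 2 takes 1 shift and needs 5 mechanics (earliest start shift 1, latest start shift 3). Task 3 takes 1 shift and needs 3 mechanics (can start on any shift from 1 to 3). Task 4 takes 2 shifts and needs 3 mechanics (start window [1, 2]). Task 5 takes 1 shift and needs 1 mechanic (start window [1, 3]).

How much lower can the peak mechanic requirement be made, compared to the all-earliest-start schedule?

Early-start peak: s1:15  s2:3  s3:0 ⇒ 15.
Leveled (Task 1@1, Task 2@3, Task 3@2, Task 4@1, Task 5@3): s1:6  s2:6  s3:6 ⇒ 6.
Reduction 15 − 6 = 9.

9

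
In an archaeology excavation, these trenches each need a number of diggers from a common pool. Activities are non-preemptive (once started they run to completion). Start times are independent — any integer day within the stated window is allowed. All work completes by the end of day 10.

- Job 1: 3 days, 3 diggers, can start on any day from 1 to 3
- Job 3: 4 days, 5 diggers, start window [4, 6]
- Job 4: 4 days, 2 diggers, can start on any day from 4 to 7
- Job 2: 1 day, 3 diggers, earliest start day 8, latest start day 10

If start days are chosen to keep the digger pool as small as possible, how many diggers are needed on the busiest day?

Schedule Job 1@1, Job 3@4, Job 4@4, Job 2@8: d1:3  d2:3  d3:3  d4:7  d5:7  d6:7  d7:7  d8:3  d9:0  d10:0 — peak 7.

7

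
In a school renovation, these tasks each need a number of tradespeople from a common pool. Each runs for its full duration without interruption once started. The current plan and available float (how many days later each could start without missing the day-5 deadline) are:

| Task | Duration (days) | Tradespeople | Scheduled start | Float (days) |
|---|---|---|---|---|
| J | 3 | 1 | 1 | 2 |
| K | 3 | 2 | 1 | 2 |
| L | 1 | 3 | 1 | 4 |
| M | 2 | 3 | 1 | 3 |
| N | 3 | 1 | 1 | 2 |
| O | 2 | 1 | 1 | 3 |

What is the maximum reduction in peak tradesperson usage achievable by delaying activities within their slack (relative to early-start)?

Early-start peak: d1:11  d2:8  d3:4  d4:0  d5:0 ⇒ 11.
Leveled (J@1, K@2, L@1, M@4, N@1, O@2): d1:5  d2:5  d3:5  d4:5  d5:3 ⇒ 5.
Reduction 11 − 5 = 6.

6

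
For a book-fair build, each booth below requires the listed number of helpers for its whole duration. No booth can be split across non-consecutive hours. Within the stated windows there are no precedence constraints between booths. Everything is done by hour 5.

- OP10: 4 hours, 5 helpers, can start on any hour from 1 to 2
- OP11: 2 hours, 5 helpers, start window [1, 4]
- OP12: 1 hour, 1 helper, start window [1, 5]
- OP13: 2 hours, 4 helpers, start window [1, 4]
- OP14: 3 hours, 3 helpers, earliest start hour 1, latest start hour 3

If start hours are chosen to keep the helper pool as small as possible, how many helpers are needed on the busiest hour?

Early-start (OP10@1, OP11@1, OP12@1, OP13@1, OP14@1) gives peak 18: h1:18  h2:17  h3:8  h4:5  h5:0.
Shift OP13→3, OP14→3.
Schedule OP10@1, OP11@1, OP12@1, OP13@3, OP14@3: h1:11  h2:10  h3:12  h4:12  h5:3 — peak 12.

12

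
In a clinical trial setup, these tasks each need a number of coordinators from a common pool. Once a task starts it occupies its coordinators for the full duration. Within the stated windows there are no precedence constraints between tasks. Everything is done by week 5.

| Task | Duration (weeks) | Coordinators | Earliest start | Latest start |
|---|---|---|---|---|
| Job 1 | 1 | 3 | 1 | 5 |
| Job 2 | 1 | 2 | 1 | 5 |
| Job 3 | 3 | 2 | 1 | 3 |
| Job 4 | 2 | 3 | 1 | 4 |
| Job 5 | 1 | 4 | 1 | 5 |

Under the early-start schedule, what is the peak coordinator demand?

Early-start schedule: Job 1@1, Job 2@1, Job 3@1, Job 4@1, Job 5@1.
Load per week: week 1: 14, week 2: 5, week 3: 2, week 4: 0, week 5: 0.
Peak is 14.

14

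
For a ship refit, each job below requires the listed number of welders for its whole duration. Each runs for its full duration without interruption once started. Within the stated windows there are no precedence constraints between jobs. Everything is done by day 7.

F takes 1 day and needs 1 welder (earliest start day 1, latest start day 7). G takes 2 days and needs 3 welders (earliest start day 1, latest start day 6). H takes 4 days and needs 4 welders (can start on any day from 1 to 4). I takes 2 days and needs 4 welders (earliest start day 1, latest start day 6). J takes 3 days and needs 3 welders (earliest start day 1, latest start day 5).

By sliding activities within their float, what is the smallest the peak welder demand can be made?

Early-start (F@1, G@1, H@1, I@1, J@1) gives peak 15: d1:15  d2:14  d3:7  d4:4  d5:0  d6:0  d7:0.
Shift H→2, I→6, J→3.
Schedule F@1, G@1, H@2, I@6, J@3: d1:4  d2:7  d3:7  d4:7  d5:7  d6:4  d7:4 — peak 7.

7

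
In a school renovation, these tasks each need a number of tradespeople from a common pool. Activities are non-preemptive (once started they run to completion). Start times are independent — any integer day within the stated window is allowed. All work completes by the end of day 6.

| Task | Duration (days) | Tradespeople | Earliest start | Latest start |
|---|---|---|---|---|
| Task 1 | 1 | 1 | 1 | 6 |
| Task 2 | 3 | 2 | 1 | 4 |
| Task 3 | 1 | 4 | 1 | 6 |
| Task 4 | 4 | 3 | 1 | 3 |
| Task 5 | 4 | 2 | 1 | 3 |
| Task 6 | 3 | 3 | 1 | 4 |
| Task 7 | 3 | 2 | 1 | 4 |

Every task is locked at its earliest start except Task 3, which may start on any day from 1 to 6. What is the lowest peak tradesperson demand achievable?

Task 3@1: d1:17  d2:12  d3:12  d4:5  d5:0  d6:0 → peak 17
Task 3@2: d1:13  d2:16  d3:12  d4:5  d5:0  d6:0 → peak 16
Task 3@3: d1:13  d2:12  d3:16  d4:5  d5:0  d6:0 → peak 16
Task 3@4: d1:13  d2:12  d3:12  d4:9  d5:0  d6:0 → peak 13
Task 3@5: d1:13  d2:12  d3:12  d4:5  d5:4  d6:0 → peak 13
Task 3@6: d1:13  d2:12  d3:12  d4:5  d5:0  d6:4 → peak 13
Best is Task 3@4, peak 13.

13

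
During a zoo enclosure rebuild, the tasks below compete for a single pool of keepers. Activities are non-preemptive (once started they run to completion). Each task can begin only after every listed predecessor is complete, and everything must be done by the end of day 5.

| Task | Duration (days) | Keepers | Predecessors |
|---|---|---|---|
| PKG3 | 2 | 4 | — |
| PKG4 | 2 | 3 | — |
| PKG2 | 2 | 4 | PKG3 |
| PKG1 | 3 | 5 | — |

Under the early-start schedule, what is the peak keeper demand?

Early-start schedule: PKG3@1, PKG4@1, PKG2@3, PKG1@1.
Load per day: day 1: 12, day 2: 12, day 3: 9, day 4: 4, day 5: 0.
Peak is 12.

12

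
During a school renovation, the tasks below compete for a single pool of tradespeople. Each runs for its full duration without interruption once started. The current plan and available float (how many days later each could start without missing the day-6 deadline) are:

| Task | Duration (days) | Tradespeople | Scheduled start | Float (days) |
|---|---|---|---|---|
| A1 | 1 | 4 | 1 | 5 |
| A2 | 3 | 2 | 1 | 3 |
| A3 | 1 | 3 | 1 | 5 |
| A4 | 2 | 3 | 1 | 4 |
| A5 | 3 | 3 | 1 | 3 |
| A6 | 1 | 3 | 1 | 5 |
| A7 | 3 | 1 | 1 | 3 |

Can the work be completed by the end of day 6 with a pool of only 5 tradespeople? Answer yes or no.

no

Total tradesperson-days = 34; over 6 days the average is 34/6 > 5, so some day must exceed 5.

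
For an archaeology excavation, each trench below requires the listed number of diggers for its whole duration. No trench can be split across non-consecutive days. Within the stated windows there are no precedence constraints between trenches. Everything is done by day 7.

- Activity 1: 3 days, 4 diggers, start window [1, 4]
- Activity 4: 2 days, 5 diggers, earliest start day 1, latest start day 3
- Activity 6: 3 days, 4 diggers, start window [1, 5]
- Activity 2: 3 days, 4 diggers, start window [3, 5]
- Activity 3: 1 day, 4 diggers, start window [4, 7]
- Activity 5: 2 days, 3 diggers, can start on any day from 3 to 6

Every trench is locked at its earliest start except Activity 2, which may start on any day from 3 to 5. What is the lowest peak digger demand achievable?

13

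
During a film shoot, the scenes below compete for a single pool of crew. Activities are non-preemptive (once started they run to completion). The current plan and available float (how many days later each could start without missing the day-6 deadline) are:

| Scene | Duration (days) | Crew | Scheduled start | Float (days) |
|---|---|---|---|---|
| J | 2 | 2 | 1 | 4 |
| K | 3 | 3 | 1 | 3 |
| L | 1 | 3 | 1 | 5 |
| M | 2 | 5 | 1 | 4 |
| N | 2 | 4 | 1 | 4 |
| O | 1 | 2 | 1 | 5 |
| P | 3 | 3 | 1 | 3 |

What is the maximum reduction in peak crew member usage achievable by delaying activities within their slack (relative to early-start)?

14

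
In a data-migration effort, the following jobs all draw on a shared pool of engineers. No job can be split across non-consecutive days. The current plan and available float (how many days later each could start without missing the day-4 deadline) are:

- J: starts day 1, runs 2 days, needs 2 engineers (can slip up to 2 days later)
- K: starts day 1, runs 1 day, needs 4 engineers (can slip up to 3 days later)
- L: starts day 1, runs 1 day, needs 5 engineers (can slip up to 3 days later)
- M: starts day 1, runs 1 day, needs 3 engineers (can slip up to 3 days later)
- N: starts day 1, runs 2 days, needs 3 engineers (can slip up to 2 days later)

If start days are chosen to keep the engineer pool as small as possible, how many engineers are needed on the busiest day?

Early-start (J@1, K@1, L@1, M@1, N@1) gives peak 17: d1:17  d2:5  d3:0  d4:0.
Shift L→4, M→3, N→2.
Schedule J@1, K@1, L@4, M@3, N@2: d1:6  d2:5  d3:6  d4:5 — peak 6.
Total engineer-days = 22 over 4 days ⇒ peak ≥ ⌈22/4⌉ = 6, so 6 is optimal.

6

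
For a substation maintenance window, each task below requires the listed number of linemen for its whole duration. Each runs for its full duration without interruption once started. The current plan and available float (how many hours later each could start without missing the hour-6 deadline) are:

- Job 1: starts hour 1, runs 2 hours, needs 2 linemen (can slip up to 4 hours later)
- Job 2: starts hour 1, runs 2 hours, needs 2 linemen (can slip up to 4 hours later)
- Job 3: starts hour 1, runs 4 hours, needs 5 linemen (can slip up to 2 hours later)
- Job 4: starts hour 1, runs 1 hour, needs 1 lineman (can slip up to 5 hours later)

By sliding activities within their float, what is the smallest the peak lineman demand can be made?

Early-start (Job 1@1, Job 2@1, Job 3@1, Job 4@1) gives peak 10: h1:10  h2:9  h3:5  h4:5  h5:0  h6:0.
Shift Job 3→3.
Schedule Job 1@1, Job 2@1, Job 3@3, Job 4@1: h1:5  h2:4  h3:5  h4:5  h5:5  h6:5 — peak 5.
Total lineman-hours = 29 over 6 hours ⇒ peak ≥ ⌈29/6⌉ = 5, so 5 is optimal.

5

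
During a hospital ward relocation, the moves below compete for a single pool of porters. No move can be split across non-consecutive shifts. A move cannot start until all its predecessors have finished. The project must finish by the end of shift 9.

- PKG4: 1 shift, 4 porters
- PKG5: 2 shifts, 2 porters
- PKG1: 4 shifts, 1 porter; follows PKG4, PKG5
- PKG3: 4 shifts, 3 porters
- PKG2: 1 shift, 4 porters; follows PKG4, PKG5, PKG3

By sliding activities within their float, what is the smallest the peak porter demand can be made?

4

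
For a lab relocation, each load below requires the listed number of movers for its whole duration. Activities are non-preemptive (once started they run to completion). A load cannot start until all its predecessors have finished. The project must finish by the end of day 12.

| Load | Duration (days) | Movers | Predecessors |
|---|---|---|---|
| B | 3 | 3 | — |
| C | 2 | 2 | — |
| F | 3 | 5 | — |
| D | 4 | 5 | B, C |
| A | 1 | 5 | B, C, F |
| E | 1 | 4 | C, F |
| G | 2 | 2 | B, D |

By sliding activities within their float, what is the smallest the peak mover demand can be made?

Early-start (B@1, C@1, F@1, D@4, A@4, E@4, G@8) gives peak 14: d1:10  d2:10  d3:8  d4:14  d5:5  d6:5  d7:5  d8:2  d9:2  d10:0  d11:0  d12:0.
Shift F→4, D→7, A→11, E→12, G→11.
Schedule B@1, C@1, F@4, D@7, A@11, E@12, G@11: d1:5  d2:5  d3:3  d4:5  d5:5  d6:5  d7:5  d8:5  d9:5  d10:5  d11:7  d12:6 — peak 7.

7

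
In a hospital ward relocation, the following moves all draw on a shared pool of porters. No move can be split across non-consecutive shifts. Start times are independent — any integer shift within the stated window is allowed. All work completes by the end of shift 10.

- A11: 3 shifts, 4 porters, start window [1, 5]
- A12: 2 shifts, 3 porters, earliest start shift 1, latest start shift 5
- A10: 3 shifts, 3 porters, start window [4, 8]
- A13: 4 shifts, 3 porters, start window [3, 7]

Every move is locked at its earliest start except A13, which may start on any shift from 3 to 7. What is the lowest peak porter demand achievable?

A13@3: s1:7  s2:7  s3:7  s4:6  s5:6  s6:6  s7:0  s8:0  s9:0  s10:0 → peak 7
A13@4: s1:7  s2:7  s3:4  s4:6  s5:6  s6:6  s7:3  s8:0  s9:0  s10:0 → peak 7
A13@5: s1:7  s2:7  s3:4  s4:3  s5:6  s6:6  s7:3  s8:3  s9:0  s10:0 → peak 7
A13@6: s1:7  s2:7  s3:4  s4:3  s5:3  s6:6  s7:3  s8:3  s9:3  s10:0 → peak 7
A13@7: s1:7  s2:7  s3:4  s4:3  s5:3  s6:3  s7:3  s8:3  s9:3  s10:3 → peak 7
Best is A13@3, peak 7.

7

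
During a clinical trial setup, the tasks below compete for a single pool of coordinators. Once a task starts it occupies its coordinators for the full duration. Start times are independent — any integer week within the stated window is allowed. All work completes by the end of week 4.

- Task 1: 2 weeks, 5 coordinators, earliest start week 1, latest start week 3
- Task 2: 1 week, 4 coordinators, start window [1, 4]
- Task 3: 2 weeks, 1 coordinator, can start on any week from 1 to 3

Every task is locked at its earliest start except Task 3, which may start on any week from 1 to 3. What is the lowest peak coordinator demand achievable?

9

Task 3@1: w1:10  w2:6  w3:0  w4:0 → peak 10
Task 3@2: w1:9  w2:6  w3:1  w4:0 → peak 9
Task 3@3: w1:9  w2:5  w3:1  w4:1 → peak 9
Best is Task 3@2, peak 9.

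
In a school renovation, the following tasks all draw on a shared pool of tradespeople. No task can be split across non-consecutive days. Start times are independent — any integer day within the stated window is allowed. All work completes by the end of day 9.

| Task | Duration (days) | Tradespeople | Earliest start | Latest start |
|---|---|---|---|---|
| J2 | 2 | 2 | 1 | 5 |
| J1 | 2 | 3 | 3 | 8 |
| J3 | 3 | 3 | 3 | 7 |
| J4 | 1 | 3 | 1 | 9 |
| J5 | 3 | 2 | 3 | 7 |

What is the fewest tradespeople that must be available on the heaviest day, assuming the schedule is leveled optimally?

5

Early-start (J2@1, J1@3, J3@3, J4@1, J5@3) gives peak 8: d1:5  d2:2  d3:8  d4:8  d5:5  d6:0  d7:0  d8:0  d9:0.
Shift J3→5.
Schedule J2@1, J1@3, J3@5, J4@1, J5@3: d1:5  d2:2  d3:5  d4:5  d5:5  d6:3  d7:3  d8:0  d9:0 — peak 5.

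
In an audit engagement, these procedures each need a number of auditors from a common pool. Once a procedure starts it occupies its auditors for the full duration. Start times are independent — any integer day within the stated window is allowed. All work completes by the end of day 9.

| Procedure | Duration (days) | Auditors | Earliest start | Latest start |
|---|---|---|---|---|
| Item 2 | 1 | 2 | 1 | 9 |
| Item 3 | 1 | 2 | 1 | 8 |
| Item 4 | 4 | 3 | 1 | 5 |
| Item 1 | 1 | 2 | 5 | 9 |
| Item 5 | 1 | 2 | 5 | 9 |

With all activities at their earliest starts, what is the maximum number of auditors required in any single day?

7

Early-start schedule: Item 2@1, Item 3@1, Item 4@1, Item 1@5, Item 5@5.
Load per day: day 1: 7, day 2: 3, day 3: 3, day 4: 3, day 5: 4, day 6: 0, day 7: 0, day 8: 0, day 9: 0.
Peak is 7.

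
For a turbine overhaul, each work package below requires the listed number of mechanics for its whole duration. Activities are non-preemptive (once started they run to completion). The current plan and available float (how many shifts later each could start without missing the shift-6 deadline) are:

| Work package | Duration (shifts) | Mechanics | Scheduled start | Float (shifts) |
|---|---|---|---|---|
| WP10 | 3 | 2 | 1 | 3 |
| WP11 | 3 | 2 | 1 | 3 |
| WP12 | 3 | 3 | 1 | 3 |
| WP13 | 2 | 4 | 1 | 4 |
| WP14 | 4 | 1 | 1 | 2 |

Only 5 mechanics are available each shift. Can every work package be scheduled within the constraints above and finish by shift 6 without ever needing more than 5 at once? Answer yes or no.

Total mechanic-shifts = 33; over 6 shifts the average is 33/6 > 5, so some shift must exceed 5.

no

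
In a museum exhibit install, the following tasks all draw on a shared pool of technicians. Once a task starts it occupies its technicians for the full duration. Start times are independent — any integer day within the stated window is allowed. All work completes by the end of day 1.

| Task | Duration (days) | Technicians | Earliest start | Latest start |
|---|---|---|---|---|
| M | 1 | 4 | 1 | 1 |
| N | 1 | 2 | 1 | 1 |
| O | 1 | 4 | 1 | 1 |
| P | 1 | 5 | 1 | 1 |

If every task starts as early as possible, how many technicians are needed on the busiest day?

Early-start schedule: M@1, N@1, O@1, P@1.
Load per day: day 1: 15.
Peak is 15.

15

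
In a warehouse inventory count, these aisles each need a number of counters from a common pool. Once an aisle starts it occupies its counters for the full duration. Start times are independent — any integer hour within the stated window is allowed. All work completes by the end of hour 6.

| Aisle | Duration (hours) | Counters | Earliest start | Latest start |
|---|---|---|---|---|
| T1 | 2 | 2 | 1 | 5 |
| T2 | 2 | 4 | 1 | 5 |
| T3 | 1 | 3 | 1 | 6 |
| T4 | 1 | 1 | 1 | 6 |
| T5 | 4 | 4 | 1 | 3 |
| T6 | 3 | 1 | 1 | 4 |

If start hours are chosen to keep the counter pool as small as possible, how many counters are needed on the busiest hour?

Early-start (T1@1, T2@1, T3@1, T4@1, T5@1, T6@1) gives peak 15: h1:15  h2:11  h3:5  h4:4  h5:0  h6:0.
Shift T3→3, T5→3, T6→4.
Schedule T1@1, T2@1, T3@3, T4@1, T5@3, T6@4: h1:7  h2:6  h3:7  h4:5  h5:5  h6:5 — peak 7.

7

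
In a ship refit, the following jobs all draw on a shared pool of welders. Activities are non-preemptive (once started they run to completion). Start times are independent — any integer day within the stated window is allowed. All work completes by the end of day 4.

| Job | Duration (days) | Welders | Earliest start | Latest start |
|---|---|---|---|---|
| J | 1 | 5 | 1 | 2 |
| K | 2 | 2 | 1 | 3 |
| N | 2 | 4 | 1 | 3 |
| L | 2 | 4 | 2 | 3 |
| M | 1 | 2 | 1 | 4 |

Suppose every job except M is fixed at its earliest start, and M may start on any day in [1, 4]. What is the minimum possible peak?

11

M@1: d1:13  d2:10  d3:4  d4:0 → peak 13
M@2: d1:11  d2:12  d3:4  d4:0 → peak 12
M@3: d1:11  d2:10  d3:6  d4:0 → peak 11
M@4: d1:11  d2:10  d3:4  d4:2 → peak 11
Best is M@3, peak 11.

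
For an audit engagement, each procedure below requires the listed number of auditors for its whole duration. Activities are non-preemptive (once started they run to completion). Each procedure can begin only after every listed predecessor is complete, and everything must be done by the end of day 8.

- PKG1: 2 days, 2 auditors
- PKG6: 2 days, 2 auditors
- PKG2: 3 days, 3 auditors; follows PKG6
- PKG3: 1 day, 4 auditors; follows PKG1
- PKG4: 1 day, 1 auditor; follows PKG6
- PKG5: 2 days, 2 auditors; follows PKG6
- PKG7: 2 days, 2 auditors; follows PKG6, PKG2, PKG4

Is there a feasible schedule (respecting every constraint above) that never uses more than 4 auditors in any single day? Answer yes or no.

Schedule PKG1@1, PKG6@1, PKG2@3, PKG3@6, PKG4@3, PKG5@7, PKG7@7: d1:4  d2:4  d3:4  d4:3  d5:3  d6:4  d7:4  d8:4 — peak 4 ≤ 4.

yes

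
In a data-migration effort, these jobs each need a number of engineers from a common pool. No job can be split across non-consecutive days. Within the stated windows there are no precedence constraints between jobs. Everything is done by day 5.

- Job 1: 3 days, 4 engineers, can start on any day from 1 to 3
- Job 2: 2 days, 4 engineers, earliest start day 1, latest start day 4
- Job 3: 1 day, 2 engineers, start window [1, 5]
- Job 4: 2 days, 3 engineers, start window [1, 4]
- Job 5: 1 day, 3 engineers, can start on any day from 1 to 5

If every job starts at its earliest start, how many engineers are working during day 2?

At early start, day 2 has: Job 1, Job 2, Job 4.
Demand: 4 + 4 + 3 = 11.

11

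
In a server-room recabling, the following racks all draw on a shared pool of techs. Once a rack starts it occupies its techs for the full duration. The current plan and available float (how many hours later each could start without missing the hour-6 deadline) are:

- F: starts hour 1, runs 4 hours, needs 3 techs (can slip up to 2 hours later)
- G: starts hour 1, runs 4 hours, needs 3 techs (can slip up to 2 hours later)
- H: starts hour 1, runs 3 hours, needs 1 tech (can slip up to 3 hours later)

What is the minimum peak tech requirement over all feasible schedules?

7

Schedule F@1, G@1, H@1: h1:7  h2:7  h3:7  h4:6  h5:0  h6:0 — peak 7.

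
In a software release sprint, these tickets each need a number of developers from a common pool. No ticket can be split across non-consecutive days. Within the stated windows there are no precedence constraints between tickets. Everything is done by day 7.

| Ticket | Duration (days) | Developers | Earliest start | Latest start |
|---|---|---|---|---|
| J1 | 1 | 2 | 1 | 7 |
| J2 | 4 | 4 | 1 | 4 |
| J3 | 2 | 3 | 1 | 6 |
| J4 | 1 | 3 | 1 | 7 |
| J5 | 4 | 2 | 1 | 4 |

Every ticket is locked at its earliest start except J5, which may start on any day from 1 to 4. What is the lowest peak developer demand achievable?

J5@1: d1:14  d2:9  d3:6  d4:6  d5:0  d6:0  d7:0 → peak 14
J5@2: d1:12  d2:9  d3:6  d4:6  d5:2  d6:0  d7:0 → peak 12
J5@3: d1:12  d2:7  d3:6  d4:6  d5:2  d6:2  d7:0 → peak 12
J5@4: d1:12  d2:7  d3:4  d4:6  d5:2  d6:2  d7:2 → peak 12
Best is J5@2, peak 12.

12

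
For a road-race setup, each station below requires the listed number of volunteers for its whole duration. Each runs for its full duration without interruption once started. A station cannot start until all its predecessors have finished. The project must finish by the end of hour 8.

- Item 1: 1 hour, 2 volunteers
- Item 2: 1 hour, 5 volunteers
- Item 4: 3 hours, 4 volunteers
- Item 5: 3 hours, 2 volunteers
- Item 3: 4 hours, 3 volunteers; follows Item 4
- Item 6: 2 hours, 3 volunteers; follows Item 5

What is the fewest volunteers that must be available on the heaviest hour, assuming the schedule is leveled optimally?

Early-start (Item 1@1, Item 2@1, Item 4@1, Item 5@1, Item 3@4, Item 6@4) gives peak 13: h1:13  h2:6  h3:6  h4:6  h5:6  h6:3  h7:3  h8:0.
Shift Item 2→8, Item 5→2, Item 6→5.
Schedule Item 1@1, Item 2@8, Item 4@1, Item 5@2, Item 3@4, Item 6@5: h1:6  h2:6  h3:6  h4:5  h5:6  h6:6  h7:3  h8:5 — peak 6.
Total volunteer-hours = 43 over 8 hours ⇒ peak ≥ ⌈43/8⌉ = 6, so 6 is optimal.

6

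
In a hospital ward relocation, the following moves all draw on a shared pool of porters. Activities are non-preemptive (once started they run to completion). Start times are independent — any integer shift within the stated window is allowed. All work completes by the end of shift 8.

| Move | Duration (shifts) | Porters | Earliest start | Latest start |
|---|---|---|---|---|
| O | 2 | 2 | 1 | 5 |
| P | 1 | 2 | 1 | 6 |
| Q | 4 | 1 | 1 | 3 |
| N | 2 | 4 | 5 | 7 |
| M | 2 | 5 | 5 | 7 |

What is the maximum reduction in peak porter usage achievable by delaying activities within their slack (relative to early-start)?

4

Early-start peak: s1:5  s2:3  s3:1  s4:1  s5:9  s6:9  s7:0  s8:0 ⇒ 9.
Leveled (O@1, P@1, Q@1, N@5, M@7): s1:5  s2:3  s3:1  s4:1  s5:4  s6:4  s7:5  s8:5 ⇒ 5.
Reduction 9 − 5 = 4.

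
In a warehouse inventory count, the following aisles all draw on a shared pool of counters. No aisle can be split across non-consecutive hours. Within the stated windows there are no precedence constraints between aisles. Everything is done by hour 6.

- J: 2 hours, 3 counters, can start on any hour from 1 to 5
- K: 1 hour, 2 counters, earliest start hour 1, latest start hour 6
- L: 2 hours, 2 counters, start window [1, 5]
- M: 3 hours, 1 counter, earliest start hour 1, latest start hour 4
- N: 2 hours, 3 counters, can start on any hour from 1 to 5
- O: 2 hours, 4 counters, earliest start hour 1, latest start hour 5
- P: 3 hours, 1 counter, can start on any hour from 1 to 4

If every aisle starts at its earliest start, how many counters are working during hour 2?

14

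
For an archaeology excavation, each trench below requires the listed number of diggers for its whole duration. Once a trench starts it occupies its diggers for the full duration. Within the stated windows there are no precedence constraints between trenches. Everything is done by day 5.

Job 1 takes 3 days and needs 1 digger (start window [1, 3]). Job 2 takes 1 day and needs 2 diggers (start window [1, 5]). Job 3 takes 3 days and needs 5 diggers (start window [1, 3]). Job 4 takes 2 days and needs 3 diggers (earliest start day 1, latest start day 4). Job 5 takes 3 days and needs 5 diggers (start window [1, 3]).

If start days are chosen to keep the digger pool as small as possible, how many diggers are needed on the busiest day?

11

Early-start (Job 1@1, Job 2@1, Job 3@1, Job 4@1, Job 5@1) gives peak 16: d1:16  d2:14  d3:11  d4:0  d5:0.
Shift Job 5→3.
Schedule Job 1@1, Job 2@1, Job 3@1, Job 4@1, Job 5@3: d1:11  d2:9  d3:11  d4:5  d5:5 — peak 11.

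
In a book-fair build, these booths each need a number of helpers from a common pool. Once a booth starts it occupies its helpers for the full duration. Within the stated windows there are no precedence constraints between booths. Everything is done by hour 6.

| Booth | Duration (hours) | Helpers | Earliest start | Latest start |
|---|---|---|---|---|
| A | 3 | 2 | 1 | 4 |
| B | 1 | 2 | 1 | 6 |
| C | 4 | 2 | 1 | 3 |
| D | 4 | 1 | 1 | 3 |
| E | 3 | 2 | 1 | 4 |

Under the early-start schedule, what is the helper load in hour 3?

7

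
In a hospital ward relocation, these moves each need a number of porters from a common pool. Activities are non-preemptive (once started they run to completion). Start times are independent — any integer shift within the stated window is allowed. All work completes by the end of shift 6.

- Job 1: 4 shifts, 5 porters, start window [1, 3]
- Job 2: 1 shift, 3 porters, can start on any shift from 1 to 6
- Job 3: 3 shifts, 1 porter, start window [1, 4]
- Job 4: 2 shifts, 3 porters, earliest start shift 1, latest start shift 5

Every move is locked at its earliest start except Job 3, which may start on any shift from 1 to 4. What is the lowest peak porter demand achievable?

11

Job 3@1: s1:12  s2:9  s3:6  s4:5  s5:0  s6:0 → peak 12
Job 3@2: s1:11  s2:9  s3:6  s4:6  s5:0  s6:0 → peak 11
Job 3@3: s1:11  s2:8  s3:6  s4:6  s5:1  s6:0 → peak 11
Job 3@4: s1:11  s2:8  s3:5  s4:6  s5:1  s6:1 → peak 11
Best is Job 3@2, peak 11.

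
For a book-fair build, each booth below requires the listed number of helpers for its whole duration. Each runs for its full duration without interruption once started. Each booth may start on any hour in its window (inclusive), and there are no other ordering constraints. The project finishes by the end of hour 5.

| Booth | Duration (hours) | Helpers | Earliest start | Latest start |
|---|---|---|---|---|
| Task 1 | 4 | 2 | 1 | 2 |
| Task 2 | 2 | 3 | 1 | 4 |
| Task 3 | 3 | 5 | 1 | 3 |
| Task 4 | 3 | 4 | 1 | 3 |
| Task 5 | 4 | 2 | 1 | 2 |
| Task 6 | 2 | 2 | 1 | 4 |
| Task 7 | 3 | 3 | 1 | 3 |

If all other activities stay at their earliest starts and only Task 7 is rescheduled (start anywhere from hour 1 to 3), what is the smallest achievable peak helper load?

Task 7@1: h1:21  h2:21  h3:16  h4:4  h5:0 → peak 21
Task 7@2: h1:18  h2:21  h3:16  h4:7  h5:0 → peak 21
Task 7@3: h1:18  h2:18  h3:16  h4:7  h5:3 → peak 18
Best is Task 7@3, peak 18.

18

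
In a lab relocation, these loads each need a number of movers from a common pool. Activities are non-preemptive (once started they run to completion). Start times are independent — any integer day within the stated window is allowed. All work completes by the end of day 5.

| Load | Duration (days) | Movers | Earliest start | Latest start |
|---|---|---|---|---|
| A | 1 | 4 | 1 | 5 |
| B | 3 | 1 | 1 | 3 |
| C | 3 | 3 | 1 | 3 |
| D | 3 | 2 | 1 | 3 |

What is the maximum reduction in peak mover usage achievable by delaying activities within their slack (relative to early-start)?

4

Early-start peak: d1:10  d2:6  d3:6  d4:0  d5:0 ⇒ 10.
Leveled (A@1, B@1, C@2, D@2): d1:5  d2:6  d3:6  d4:5  d5:0 ⇒ 6.
Reduction 10 − 6 = 4.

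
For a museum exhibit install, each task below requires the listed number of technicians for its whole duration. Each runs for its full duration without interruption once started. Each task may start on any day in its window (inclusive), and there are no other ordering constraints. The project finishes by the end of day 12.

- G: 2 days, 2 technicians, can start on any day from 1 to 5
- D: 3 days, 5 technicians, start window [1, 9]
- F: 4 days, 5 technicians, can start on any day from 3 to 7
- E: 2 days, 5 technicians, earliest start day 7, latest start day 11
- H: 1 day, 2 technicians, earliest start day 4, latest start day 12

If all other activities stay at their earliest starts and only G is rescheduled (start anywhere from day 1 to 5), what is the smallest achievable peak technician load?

10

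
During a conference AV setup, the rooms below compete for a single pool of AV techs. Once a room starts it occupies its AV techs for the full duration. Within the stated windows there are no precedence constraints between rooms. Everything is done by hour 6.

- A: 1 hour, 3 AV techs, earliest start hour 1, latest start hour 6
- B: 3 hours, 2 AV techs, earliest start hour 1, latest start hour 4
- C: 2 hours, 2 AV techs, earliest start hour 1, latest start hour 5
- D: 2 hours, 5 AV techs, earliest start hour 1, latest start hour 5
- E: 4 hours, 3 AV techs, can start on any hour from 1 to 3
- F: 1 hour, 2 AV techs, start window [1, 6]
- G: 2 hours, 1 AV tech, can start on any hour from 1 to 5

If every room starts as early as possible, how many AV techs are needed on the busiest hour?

18

Early-start schedule: A@1, B@1, C@1, D@1, E@1, F@1, G@1.
Load per hour: hour 1: 18, hour 2: 13, hour 3: 5, hour 4: 3, hour 5: 0, hour 6: 0.
Peak is 18.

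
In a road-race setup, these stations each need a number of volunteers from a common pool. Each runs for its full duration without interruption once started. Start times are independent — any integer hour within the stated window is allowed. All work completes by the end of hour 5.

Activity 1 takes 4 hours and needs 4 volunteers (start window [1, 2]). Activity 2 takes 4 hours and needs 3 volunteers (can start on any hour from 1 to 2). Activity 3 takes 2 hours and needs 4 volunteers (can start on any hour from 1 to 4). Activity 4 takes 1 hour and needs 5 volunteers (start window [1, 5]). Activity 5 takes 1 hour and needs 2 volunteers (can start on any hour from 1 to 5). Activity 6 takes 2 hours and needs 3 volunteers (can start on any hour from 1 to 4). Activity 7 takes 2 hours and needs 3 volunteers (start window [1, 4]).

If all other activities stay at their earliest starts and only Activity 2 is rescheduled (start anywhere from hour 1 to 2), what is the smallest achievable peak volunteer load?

21

Activity 2@1: h1:24  h2:17  h3:7  h4:7  h5:0 → peak 24
Activity 2@2: h1:21  h2:17  h3:7  h4:7  h5:3 → peak 21
Best is Activity 2@2, peak 21.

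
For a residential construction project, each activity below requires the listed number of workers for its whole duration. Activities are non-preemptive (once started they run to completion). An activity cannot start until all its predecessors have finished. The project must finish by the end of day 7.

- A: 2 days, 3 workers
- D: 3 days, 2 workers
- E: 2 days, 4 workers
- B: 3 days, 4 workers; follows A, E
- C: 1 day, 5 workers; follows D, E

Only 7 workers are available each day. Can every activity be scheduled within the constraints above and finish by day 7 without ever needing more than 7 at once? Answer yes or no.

Schedule A@1, D@3, E@1, B@3, C@6: d1:7  d2:7  d3:6  d4:6  d5:6  d6:5  d7:0 — peak 7 ≤ 7.

yes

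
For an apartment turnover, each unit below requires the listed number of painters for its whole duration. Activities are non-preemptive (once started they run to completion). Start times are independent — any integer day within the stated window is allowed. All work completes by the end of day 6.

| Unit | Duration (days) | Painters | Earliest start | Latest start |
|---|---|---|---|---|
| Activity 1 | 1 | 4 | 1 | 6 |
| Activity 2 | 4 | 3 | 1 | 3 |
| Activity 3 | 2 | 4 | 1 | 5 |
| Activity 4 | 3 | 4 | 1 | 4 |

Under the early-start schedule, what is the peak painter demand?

Early-start schedule: Activity 1@1, Activity 2@1, Activity 3@1, Activity 4@1.
Load per day: day 1: 15, day 2: 11, day 3: 7, day 4: 3, day 5: 0, day 6: 0.
Peak is 15.

15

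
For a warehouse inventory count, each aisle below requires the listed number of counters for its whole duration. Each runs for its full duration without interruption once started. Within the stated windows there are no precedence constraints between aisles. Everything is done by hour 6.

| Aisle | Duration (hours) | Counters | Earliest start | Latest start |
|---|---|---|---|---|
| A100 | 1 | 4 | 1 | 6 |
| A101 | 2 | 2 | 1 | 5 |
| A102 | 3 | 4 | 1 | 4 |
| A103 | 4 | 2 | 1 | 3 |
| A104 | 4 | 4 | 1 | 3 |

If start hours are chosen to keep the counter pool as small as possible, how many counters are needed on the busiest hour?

Early-start (A100@1, A101@1, A102@1, A103@1, A104@1) gives peak 16: h1:16  h2:12  h3:10  h4:6  h5:0  h6:0.
Shift A103→2, A104→3.
Schedule A100@1, A101@1, A102@1, A103@2, A104@3: h1:10  h2:8  h3:10  h4:6  h5:6  h6:4 — peak 10.

10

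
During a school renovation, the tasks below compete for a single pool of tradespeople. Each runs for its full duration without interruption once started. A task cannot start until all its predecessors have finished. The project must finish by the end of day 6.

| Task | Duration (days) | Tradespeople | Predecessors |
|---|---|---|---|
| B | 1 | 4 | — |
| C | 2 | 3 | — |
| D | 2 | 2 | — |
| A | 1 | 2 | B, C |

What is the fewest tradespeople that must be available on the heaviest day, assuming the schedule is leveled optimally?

Early-start (B@1, C@1, D@1, A@3) gives peak 9: d1:9  d2:5  d3:2  d4:0  d5:0  d6:0.
Shift C→2, D→4, A→4.
Schedule B@1, C@2, D@4, A@4: d1:4  d2:3  d3:3  d4:4  d5:2  d6:0 — peak 4.

4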